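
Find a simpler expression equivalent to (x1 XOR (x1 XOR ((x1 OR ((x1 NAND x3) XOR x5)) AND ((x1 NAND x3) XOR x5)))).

By XOR self-cancellation ((E XOR v) XOR v = E) then absorption (E AND (E OR v) = E):
= ((x1 NAND x3) XOR x5)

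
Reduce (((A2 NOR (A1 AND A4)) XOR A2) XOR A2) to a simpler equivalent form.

By XOR self-cancellation ((E XOR v) XOR v = E):
= (A2 NOR (A1 AND A4))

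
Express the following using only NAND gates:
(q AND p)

((q NAND p) NAND (q NAND p))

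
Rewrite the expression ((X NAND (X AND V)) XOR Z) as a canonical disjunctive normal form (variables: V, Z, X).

(NOT V AND NOT Z AND NOT X) OR (NOT V AND NOT Z AND X) OR (V AND NOT Z AND NOT X) OR (V AND Z AND X)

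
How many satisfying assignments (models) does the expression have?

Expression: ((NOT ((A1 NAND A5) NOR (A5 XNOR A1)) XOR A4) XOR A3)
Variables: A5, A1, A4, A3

Satisfying assignments: (0,0,0,0), (0,0,1,1), (0,1,0,0), (0,1,1,1), (1,0,0,0), (1,0,1,1), (1,1,0,0), (1,1,1,1)
Count: 8 out of 16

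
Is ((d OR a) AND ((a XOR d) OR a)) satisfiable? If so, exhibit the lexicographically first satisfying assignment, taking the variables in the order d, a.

d=0, a=1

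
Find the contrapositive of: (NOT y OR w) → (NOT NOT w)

Contrapositive: NOT w → NOT (NOT y OR w)
Note: A statement and its contrapositive are logically equivalent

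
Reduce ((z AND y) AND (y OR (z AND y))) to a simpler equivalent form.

By absorption (E AND (E OR v) = E):
= (z AND y)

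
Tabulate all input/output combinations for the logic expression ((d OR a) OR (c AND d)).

d | c | a | Output
------------------
0 | 0 | 0 | 0
0 | 0 | 1 | 1
0 | 1 | 0 | 0
0 | 1 | 1 | 1
1 | 0 | 0 | 1
1 | 0 | 1 | 1
1 | 1 | 0 | 1
1 | 1 | 1 | 1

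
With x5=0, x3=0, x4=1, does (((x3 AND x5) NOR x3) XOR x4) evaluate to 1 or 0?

Substituting: (((0 AND 0) NOR 0) XOR 1)
= 0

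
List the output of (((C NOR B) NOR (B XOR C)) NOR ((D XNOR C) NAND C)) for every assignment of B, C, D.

B | C | D | Output
------------------
0 | 0 | 0 | 0
0 | 0 | 1 | 0
0 | 1 | 0 | 0
0 | 1 | 1 | 1
1 | 0 | 0 | 0
1 | 0 | 1 | 0
1 | 1 | 0 | 0
1 | 1 | 1 | 0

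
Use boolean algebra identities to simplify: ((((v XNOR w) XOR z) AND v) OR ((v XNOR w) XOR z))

By absorption (E OR (E AND v) = E):
= ((v XNOR w) XOR z)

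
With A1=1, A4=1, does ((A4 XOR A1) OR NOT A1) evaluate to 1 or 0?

Substituting: ((1 XOR 1) OR NOT 1)
= 0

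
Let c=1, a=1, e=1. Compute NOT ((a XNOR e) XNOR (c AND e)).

Substituting: NOT ((1 XNOR 1) XNOR (1 AND 1))
= 0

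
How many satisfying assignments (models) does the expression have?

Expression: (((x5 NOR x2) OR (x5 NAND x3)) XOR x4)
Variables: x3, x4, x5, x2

Satisfying assignments: (0,0,0,0), (0,0,0,1), (0,0,1,0), (0,0,1,1), (1,0,0,0), (1,0,0,1), (1,1,1,0), (1,1,1,1)
Count: 8 out of 16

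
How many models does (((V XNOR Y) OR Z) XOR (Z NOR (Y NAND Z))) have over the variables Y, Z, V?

Satisfying assignments: (0,0,0), (0,1,0), (0,1,1), (1,0,1), (1,1,0), (1,1,1)
Count: 6 out of 8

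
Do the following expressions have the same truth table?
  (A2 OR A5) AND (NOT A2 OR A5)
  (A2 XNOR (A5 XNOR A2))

Yes, they are equivalent — the two output columns agree on all 4 assignments:
A2 | A5 | Expression 1 | Expression 2
-------------------------------------
0 | 0 | 0 | 0
0 | 1 | 1 | 1
1 | 0 | 0 | 0
1 | 1 | 1 | 1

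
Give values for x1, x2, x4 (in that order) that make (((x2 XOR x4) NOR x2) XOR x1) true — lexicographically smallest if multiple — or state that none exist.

x1=0, x2=0, x4=0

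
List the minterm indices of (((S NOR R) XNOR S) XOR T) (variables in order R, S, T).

Σm(1, 3, 4, 7) = (NOT R AND NOT S AND T) OR (NOT R AND S AND T) OR (R AND NOT S AND NOT T) OR (R AND S AND T)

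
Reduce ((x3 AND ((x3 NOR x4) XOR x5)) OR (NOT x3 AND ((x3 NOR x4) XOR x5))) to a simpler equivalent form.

By distribution ((E AND v) OR (E AND NOT v) = E):
= ((x3 NOR x4) XOR x5)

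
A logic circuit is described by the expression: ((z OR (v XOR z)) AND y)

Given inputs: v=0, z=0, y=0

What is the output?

Substituting: ((0 OR (0 XOR 0)) AND 0)
= 0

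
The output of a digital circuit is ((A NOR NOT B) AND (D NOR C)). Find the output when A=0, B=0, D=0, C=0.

Substituting: ((0 NOR NOT 0) AND (0 NOR 0))
= 0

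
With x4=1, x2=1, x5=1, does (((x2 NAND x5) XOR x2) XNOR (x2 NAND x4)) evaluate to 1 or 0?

Substituting: (((1 NAND 1) XOR 1) XNOR (1 NAND 1))
= 0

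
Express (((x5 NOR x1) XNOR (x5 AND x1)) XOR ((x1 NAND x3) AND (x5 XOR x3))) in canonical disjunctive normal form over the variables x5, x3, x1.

(NOT x5 AND NOT x3 AND x1) OR (NOT x5 AND x3 AND NOT x1) OR (NOT x5 AND x3 AND x1) OR (x5 AND NOT x3 AND x1) OR (x5 AND x3 AND NOT x1)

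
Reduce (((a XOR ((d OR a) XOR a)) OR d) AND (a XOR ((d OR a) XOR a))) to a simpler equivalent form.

By absorption (E AND (E OR v) = E) then XOR self-cancellation ((E XOR v) XOR v = E):
= (d OR a)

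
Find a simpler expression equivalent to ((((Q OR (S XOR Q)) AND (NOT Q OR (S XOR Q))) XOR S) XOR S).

By XOR self-cancellation ((E XOR v) XOR v = E) then distribution ((E OR v) AND (E OR NOT v) = E):
= (S XOR Q)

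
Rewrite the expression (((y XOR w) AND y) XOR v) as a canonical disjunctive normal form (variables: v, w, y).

(NOT v AND NOT w AND y) OR (v AND NOT w AND NOT y) OR (v AND w AND NOT y) OR (v AND w AND y)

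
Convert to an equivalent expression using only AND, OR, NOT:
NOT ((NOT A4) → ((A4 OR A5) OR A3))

(NOT A4) AND NOT ((A4 OR A5) OR A3)
(Negated implication: NOT(A → B) = A AND NOT B)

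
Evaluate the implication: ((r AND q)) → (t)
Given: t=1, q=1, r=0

Antecedent ((r AND q)) = 0; consequent (t) = 1.
0 → 1 = 1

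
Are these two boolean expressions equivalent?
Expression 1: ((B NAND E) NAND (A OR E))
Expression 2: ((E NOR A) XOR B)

No. Counterexample: with A=0, B=1, E=0, Expression 1 = 1 but Expression 2 = 0.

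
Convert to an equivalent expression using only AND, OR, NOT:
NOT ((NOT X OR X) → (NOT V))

(NOT X OR X) AND V
(Negated implication: NOT(A → B) = A AND NOT B)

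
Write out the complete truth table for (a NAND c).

a | c | Output
--------------
0 | 0 | 1
0 | 1 | 1
1 | 0 | 1
1 | 1 | 0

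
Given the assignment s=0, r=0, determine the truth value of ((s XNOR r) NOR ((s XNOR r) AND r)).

Substituting: ((0 XNOR 0) NOR ((0 XNOR 0) AND 0))
= 0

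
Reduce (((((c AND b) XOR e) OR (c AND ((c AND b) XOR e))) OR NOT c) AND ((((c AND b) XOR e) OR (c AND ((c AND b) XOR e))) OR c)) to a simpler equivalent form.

By distribution ((E OR v) AND (E OR NOT v) = E) then absorption (E OR (E AND v) = E):
= ((c AND b) XOR e)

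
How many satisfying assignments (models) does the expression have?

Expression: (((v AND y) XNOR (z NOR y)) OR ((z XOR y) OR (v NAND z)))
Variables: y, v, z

Satisfying assignments: (0,0,0), (0,0,1), (0,1,0), (0,1,1), (1,0,0), (1,0,1), (1,1,0)
Count: 7 out of 8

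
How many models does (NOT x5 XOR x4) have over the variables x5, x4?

Satisfying assignments: (0,0), (1,1)
Count: 2 out of 4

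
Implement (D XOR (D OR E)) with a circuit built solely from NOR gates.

((((D NOR ((D NOR E) NOR (D NOR E))) NOR (D NOR ((D NOR E) NOR (D NOR E)))) NOR ((D NOR ((D NOR E) NOR (D NOR E))) NOR (D NOR ((D NOR E) NOR (D NOR E))))) NOR ((((D NOR D) NOR (((D NOR E) NOR (D NOR E)) NOR ((D NOR E) NOR (D NOR E)))) NOR ((D NOR D) NOR (((D NOR E) NOR (D NOR E)) NOR ((D NOR E) NOR (D NOR E))))) NOR (((D NOR D) NOR (((D NOR E) NOR (D NOR E)) NOR ((D NOR E) NOR (D NOR E)))) NOR ((D NOR D) NOR (((D NOR E) NOR (D NOR E)) NOR ((D NOR E) NOR (D NOR E)))))))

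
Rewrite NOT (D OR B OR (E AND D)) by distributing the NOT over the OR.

NOT D AND NOT B AND NOT (E AND D)
De Morgan's: NOT(OR of terms) = AND of negations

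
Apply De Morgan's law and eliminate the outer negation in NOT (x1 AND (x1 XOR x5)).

NOT x1 OR NOT (x1 XOR x5)
De Morgan's: NOT(AND of terms) = OR of negations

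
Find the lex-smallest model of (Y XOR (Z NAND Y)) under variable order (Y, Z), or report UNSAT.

Y=0, Z=0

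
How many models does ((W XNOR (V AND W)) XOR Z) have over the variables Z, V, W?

Satisfying assignments: (0,0,0), (0,1,0), (0,1,1), (1,0,1)
Count: 4 out of 8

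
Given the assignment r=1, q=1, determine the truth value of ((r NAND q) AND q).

Substituting: ((1 NAND 1) AND 1)
= 0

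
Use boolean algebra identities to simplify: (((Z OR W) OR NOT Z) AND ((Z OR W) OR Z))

By distribution ((E OR v) AND (E OR NOT v) = E):
= (Z OR W)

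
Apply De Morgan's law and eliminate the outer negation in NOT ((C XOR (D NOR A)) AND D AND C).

NOT (C XOR (D NOR A)) OR NOT D OR NOT C
De Morgan's: NOT(AND of terms) = OR of negations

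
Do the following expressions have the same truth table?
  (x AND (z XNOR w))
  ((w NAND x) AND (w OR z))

No. Counterexample: with w=0, z=0, x=1, Expression 1 = 1 but Expression 2 = 0.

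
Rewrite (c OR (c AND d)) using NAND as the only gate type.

((c NAND c) NAND (((c NAND d) NAND (c NAND d)) NAND ((c NAND d) NAND (c NAND d))))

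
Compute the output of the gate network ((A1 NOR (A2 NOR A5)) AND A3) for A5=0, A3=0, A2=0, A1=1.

Substituting: ((1 NOR (0 NOR 0)) AND 0)
= 0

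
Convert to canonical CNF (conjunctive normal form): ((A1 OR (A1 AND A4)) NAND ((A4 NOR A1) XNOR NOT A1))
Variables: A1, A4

(NOT A1 OR A4) AND (NOT A1 OR NOT A4)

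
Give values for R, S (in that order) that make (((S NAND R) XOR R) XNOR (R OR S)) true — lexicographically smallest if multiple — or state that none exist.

R=0, S=1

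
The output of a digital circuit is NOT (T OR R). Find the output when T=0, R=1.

Substituting: NOT (0 OR 1)
= 0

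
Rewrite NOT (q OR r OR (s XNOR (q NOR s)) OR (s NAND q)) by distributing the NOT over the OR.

NOT q AND NOT r AND NOT (s XNOR (q NOR s)) AND NOT (s NAND q)
De Morgan's: NOT(OR of terms) = AND of negations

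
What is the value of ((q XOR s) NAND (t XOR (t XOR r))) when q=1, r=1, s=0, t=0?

Substituting: ((1 XOR 0) NAND (0 XOR (0 XOR 1)))
= 0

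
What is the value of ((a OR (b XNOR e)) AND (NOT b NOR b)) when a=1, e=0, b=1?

Substituting: ((1 OR (1 XNOR 0)) AND (NOT 1 NOR 1))
= 0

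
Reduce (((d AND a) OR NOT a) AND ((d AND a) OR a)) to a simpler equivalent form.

By distribution ((E OR v) AND (E OR NOT v) = E):
= (d AND a)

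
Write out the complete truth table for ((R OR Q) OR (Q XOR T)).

Q | T | R | Output
------------------
0 | 0 | 0 | 0
0 | 0 | 1 | 1
0 | 1 | 0 | 1
0 | 1 | 1 | 1
1 | 0 | 0 | 1
1 | 0 | 1 | 1
1 | 1 | 0 | 1
1 | 1 | 1 | 1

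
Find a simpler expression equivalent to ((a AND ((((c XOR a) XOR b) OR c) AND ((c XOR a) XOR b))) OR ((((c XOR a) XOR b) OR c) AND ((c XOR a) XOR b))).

By absorption (E OR (E AND v) = E) then absorption (E AND (E OR v) = E):
= ((c XOR a) XOR b)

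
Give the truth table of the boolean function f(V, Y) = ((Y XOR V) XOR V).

V | Y | Output
--------------
0 | 0 | 0
0 | 1 | 1
1 | 0 | 0
1 | 1 | 1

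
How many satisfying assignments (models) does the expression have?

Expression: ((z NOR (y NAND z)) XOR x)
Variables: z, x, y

Satisfying assignments: (0,1,0), (0,1,1), (1,1,0), (1,1,1)
Count: 4 out of 8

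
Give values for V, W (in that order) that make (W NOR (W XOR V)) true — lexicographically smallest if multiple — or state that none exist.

V=0, W=0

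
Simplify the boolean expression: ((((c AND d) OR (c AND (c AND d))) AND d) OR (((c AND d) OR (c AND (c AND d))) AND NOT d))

By distribution ((E AND v) OR (E AND NOT v) = E) then absorption (E OR (E AND v) = E):
= (c AND d)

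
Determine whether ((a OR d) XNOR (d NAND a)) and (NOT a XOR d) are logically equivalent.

No. Counterexample: with a=0, d=0, Expression 1 = 0 but Expression 2 = 1.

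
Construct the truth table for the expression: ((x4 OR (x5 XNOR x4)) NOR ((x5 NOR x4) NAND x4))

x5 | x4 | Output
----------------
0 | 0 | 0
0 | 1 | 0
1 | 0 | 0
1 | 1 | 0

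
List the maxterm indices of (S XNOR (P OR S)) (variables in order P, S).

ΠM(2) = (NOT P OR S)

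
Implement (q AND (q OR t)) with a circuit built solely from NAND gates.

((q NAND ((q NAND q) NAND (t NAND t))) NAND (q NAND ((q NAND q) NAND (t NAND t))))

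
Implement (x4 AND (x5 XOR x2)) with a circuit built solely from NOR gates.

((x4 NOR x4) NOR (((((x5 NOR x2) NOR (x5 NOR x2)) NOR ((x5 NOR x2) NOR (x5 NOR x2))) NOR ((((x5 NOR x5) NOR (x2 NOR x2)) NOR ((x5 NOR x5) NOR (x2 NOR x2))) NOR (((x5 NOR x5) NOR (x2 NOR x2)) NOR ((x5 NOR x5) NOR (x2 NOR x2))))) NOR ((((x5 NOR x2) NOR (x5 NOR x2)) NOR ((x5 NOR x2) NOR (x5 NOR x2))) NOR ((((x5 NOR x5) NOR (x2 NOR x2)) NOR ((x5 NOR x5) NOR (x2 NOR x2))) NOR (((x5 NOR x5) NOR (x2 NOR x2)) NOR ((x5 NOR x5) NOR (x2 NOR x2)))))))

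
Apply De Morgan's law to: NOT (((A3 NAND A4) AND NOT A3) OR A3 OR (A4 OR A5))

NOT ((A3 NAND A4) AND NOT A3) AND NOT A3 AND NOT (A4 OR A5)
De Morgan's: NOT(OR of terms) = AND of negations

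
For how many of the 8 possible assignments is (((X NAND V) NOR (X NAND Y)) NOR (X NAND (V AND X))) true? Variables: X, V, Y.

Satisfying assignments: (1,1,0)
Count: 1 out of 8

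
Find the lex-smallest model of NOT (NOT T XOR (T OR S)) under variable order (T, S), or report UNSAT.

T=0, S=1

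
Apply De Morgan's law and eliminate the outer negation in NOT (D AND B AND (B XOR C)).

NOT D OR NOT B OR NOT (B XOR C)
De Morgan's: NOT(AND of terms) = OR of negations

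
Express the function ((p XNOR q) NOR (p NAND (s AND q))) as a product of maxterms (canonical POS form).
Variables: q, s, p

ΠM(0, 1, 2, 3, 4, 5, 6, 7) = (q OR s OR p) AND (q OR s OR NOT p) AND (q OR NOT s OR p) AND (q OR NOT s OR NOT p) AND (NOT q OR s OR p) AND (NOT q OR s OR NOT p) AND (NOT q OR NOT s OR p) AND (NOT q OR NOT s OR NOT p)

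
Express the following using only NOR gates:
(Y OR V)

((Y NOR V) NOR (Y NOR V))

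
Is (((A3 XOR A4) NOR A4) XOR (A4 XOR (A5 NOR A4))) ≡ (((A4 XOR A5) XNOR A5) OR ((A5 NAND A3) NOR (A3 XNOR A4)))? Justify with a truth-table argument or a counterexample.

No. Counterexample: with A4=0, A5=0, A3=0, Expression 1 = 0 but Expression 2 = 1.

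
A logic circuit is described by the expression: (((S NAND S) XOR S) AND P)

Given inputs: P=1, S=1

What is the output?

Substituting: (((1 NAND 1) XOR 1) AND 1)
= 1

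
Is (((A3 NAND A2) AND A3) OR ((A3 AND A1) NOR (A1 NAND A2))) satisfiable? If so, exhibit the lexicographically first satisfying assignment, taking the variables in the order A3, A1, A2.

A3=0, A1=1, A2=1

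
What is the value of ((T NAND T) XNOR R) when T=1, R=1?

Substituting: ((1 NAND 1) XNOR 1)
= 0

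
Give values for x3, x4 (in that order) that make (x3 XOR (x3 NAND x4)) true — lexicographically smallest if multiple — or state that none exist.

x3=0, x4=0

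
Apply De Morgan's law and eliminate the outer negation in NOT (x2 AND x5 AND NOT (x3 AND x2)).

NOT x2 OR NOT x5 OR (x3 AND x2)
De Morgan's: NOT(AND of terms) = OR of negations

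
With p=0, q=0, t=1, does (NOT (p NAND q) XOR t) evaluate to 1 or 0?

Substituting: (NOT (0 NAND 0) XOR 1)
= 1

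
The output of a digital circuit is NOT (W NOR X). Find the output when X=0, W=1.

Substituting: NOT (1 NOR 0)
= 1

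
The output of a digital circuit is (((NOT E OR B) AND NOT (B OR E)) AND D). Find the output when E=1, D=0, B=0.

Substituting: (((NOT 1 OR 0) AND NOT (0 OR 1)) AND 0)
= 0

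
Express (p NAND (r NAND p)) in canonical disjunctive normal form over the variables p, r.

(NOT p AND NOT r) OR (NOT p AND r) OR (p AND r)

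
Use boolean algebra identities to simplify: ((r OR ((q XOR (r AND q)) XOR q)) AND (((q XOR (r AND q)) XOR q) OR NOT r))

By distribution ((E OR v) AND (E OR NOT v) = E) then XOR self-cancellation ((E XOR v) XOR v = E):
= (r AND q)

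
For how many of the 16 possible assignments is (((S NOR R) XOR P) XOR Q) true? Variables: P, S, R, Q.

Satisfying assignments: (0,0,0,0), (0,0,1,1), (0,1,0,1), (0,1,1,1), (1,0,0,1), (1,0,1,0), (1,1,0,0), (1,1,1,0)
Count: 8 out of 16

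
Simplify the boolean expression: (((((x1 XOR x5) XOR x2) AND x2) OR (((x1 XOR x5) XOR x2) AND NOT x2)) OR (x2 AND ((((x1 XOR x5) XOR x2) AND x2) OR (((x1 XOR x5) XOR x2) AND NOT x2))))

By absorption (E OR (E AND v) = E) then distribution ((E AND v) OR (E AND NOT v) = E):
= ((x1 XOR x5) XOR x2)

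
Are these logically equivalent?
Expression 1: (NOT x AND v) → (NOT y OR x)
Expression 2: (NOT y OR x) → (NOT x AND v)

No, Converse is not equivalent to original (counterexample: y=0, x=0, v=0)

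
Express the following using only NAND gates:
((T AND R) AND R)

((((T NAND R) NAND (T NAND R)) NAND R) NAND (((T NAND R) NAND (T NAND R)) NAND R))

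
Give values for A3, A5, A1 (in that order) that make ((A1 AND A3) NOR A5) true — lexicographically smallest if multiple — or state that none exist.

A3=0, A5=0, A1=0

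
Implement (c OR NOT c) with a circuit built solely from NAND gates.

((c NAND c) NAND ((c NAND c) NAND (c NAND c)))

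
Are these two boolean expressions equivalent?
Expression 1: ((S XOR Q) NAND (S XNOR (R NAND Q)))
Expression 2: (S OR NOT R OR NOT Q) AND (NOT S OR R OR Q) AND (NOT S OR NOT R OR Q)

Yes, they are equivalent — the two output columns agree on all 8 assignments:
S | R | Q | Expression 1 | Expression 2
---------------------------------------
0 | 0 | 0 | 1 | 1
0 | 0 | 1 | 1 | 1
0 | 1 | 0 | 1 | 1
0 | 1 | 1 | 0 | 0
1 | 0 | 0 | 0 | 0
1 | 0 | 1 | 1 | 1
1 | 1 | 0 | 0 | 0
1 | 1 | 1 | 1 | 1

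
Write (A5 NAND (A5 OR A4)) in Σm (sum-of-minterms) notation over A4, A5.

Σm(0, 2) = (NOT A4 AND NOT A5) OR (A4 AND NOT A5)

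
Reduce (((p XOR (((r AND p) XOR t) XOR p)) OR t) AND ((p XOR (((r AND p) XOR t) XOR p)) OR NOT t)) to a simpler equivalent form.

By distribution ((E OR v) AND (E OR NOT v) = E) then XOR self-cancellation ((E XOR v) XOR v = E):
= ((r AND p) XOR t)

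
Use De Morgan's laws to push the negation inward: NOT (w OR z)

NOT w AND NOT z
De Morgan's: NOT(OR of terms) = AND of negations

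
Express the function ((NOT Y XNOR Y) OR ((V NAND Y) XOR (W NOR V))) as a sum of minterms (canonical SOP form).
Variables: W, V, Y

Σm(2, 4, 5, 6) = (NOT W AND V AND NOT Y) OR (W AND NOT V AND NOT Y) OR (W AND NOT V AND Y) OR (W AND V AND NOT Y)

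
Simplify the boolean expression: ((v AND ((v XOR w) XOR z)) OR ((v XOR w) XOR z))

By absorption (E OR (E AND v) = E):
= ((v XOR w) XOR z)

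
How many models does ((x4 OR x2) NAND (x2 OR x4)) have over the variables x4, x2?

Satisfying assignments: (0,0)
Count: 1 out of 4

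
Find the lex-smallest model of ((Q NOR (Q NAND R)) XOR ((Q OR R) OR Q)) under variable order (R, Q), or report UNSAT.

R=0, Q=1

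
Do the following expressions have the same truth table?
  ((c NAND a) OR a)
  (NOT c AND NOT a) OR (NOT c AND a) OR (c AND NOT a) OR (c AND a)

Yes, they are equivalent — the two output columns agree on all 4 assignments:
c | a | Expression 1 | Expression 2
-----------------------------------
0 | 0 | 1 | 1
0 | 1 | 1 | 1
1 | 0 | 1 | 1
1 | 1 | 1 | 1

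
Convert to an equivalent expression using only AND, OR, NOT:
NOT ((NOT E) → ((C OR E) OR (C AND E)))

(NOT E) AND NOT ((C OR E) OR (C AND E))
(Negated implication: NOT(A → B) = A AND NOT B)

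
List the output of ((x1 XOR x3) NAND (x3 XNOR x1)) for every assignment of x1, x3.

x1 | x3 | Output
----------------
0 | 0 | 1
0 | 1 | 1
1 | 0 | 1
1 | 1 | 1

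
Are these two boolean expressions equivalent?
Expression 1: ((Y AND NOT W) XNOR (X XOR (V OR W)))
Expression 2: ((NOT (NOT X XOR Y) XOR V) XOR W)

No. Counterexample: with X=0, Y=0, V=0, W=0, Expression 1 = 1 but Expression 2 = 0.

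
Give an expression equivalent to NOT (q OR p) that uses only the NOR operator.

(((q NOR p) NOR (q NOR p)) NOR ((q NOR p) NOR (q NOR p)))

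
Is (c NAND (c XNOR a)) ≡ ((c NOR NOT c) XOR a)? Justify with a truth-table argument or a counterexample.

No. Counterexample: with c=0, a=0, Expression 1 = 1 but Expression 2 = 0.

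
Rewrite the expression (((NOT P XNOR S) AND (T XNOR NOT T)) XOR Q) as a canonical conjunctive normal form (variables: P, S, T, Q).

(P OR S OR T OR Q) AND (P OR S OR NOT T OR Q) AND (P OR NOT S OR T OR Q) AND (P OR NOT S OR NOT T OR Q) AND (NOT P OR S OR T OR Q) AND (NOT P OR S OR NOT T OR Q) AND (NOT P OR NOT S OR T OR Q) AND (NOT P OR NOT S OR NOT T OR Q)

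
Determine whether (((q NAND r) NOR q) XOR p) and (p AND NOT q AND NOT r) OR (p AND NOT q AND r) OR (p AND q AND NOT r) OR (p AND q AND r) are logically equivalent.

Yes, they are equivalent — the two output columns agree on all 8 assignments:
p | q | r | Expression 1 | Expression 2
---------------------------------------
0 | 0 | 0 | 0 | 0
0 | 0 | 1 | 0 | 0
0 | 1 | 0 | 0 | 0
0 | 1 | 1 | 0 | 0
1 | 0 | 0 | 1 | 1
1 | 0 | 1 | 1 | 1
1 | 1 | 0 | 1 | 1
1 | 1 | 1 | 1 | 1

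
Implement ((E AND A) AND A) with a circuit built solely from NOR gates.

((((E NOR E) NOR (A NOR A)) NOR ((E NOR E) NOR (A NOR A))) NOR (A NOR A))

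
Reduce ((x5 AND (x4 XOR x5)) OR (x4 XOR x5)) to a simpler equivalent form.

By absorption (E OR (E AND v) = E):
= (x4 XOR x5)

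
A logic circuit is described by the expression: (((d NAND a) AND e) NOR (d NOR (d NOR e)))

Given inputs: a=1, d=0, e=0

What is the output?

Substituting: (((0 NAND 1) AND 0) NOR (0 NOR (0 NOR 0)))
= 1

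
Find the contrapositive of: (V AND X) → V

Contrapositive: NOT V → NOT (V AND X)
Note: A statement and its contrapositive are logically equivalent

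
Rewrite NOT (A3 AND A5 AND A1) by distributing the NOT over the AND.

NOT A3 OR NOT A5 OR NOT A1
De Morgan's: NOT(AND of terms) = OR of negations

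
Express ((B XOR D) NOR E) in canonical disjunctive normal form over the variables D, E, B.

(NOT D AND NOT E AND NOT B) OR (D AND NOT E AND B)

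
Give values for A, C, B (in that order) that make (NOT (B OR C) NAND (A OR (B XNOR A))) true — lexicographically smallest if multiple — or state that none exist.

A=0, C=0, B=1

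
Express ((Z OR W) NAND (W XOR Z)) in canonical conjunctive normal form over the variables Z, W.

(Z OR NOT W) AND (NOT Z OR W)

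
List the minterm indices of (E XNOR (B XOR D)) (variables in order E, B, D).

Σm(0, 3, 5, 6) = (NOT E AND NOT B AND NOT D) OR (NOT E AND B AND D) OR (E AND NOT B AND D) OR (E AND B AND NOT D)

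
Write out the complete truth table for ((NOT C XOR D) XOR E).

D | E | C | Output
------------------
0 | 0 | 0 | 1
0 | 0 | 1 | 0
0 | 1 | 0 | 0
0 | 1 | 1 | 1
1 | 0 | 0 | 0
1 | 0 | 1 | 1
1 | 1 | 0 | 1
1 | 1 | 1 | 0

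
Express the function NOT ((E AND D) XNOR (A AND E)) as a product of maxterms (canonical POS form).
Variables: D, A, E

ΠM(0, 1, 2, 4, 6, 7) = (D OR A OR E) AND (D OR A OR NOT E) AND (D OR NOT A OR E) AND (NOT D OR A OR E) AND (NOT D OR NOT A OR E) AND (NOT D OR NOT A OR NOT E)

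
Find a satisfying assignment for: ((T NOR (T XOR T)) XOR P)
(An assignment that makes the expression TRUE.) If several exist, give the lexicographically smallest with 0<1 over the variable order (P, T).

P=0, T=0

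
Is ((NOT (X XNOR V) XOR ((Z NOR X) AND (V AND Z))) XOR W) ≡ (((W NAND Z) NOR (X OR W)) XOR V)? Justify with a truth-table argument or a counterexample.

No. Counterexample: with Z=0, V=0, W=0, X=1, Expression 1 = 1 but Expression 2 = 0.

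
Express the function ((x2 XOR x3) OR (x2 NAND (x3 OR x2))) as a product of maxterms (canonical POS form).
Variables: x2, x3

ΠM(3) = (NOT x2 OR NOT x3)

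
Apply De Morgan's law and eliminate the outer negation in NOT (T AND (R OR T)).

NOT T OR NOT (R OR T)
De Morgan's: NOT(AND of terms) = OR of negations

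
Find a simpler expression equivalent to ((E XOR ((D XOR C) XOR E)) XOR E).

By XOR self-cancellation ((E XOR v) XOR v = E):
= ((D XOR C) XOR E)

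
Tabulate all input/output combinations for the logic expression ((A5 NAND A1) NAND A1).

A5 | A1 | Output
----------------
0 | 0 | 1
0 | 1 | 0
1 | 0 | 1
1 | 1 | 1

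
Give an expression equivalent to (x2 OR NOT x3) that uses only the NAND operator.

((x2 NAND x2) NAND ((x3 NAND x3) NAND (x3 NAND x3)))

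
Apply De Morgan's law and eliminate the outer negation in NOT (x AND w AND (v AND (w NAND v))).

NOT x OR NOT w OR NOT (v AND (w NAND v))
De Morgan's: NOT(AND of terms) = OR of negations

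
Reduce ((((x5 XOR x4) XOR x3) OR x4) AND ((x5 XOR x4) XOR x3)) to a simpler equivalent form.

By absorption (E AND (E OR v) = E):
= ((x5 XOR x4) XOR x3)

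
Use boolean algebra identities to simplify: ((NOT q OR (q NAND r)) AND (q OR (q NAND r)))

By distribution ((E OR v) AND (E OR NOT v) = E):
= (q NAND r)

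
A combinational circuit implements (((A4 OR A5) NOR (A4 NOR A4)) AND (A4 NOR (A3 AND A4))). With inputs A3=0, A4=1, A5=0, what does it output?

Substituting: (((1 OR 0) NOR (1 NOR 1)) AND (1 NOR (0 AND 1)))
= 0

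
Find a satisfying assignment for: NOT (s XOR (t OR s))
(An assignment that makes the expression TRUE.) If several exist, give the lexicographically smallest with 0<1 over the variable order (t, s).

t=0, s=0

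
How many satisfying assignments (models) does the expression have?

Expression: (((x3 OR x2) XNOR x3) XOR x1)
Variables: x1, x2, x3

Satisfying assignments: (0,0,0), (0,0,1), (0,1,1), (1,1,0)
Count: 4 out of 8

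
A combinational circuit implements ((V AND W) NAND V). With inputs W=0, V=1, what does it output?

Substituting: ((1 AND 0) NAND 1)
= 1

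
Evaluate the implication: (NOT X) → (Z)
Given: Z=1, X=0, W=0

Antecedent (NOT X) = 1; consequent (Z) = 1.
1 → 1 = 1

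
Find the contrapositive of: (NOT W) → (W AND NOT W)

Contrapositive: NOT (W AND NOT W) → W
Note: A statement and its contrapositive are logically equivalent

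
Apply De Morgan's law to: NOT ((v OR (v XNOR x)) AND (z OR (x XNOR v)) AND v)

NOT (v OR (v XNOR x)) OR NOT (z OR (x XNOR v)) OR NOT v
De Morgan's: NOT(AND of terms) = OR of negations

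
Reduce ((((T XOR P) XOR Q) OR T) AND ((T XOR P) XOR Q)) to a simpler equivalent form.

By absorption (E AND (E OR v) = E):
= ((T XOR P) XOR Q)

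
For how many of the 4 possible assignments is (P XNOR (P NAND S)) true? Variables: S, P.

Satisfying assignments: (0,1)
Count: 1 out of 4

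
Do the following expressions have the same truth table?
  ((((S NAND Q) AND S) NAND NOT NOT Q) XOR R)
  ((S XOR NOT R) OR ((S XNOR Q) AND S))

No. Counterexample: with R=0, S=1, Q=0, Expression 1 = 1 but Expression 2 = 0.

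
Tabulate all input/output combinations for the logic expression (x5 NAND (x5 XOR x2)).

x5 | x2 | Output
----------------
0 | 0 | 1
0 | 1 | 1
1 | 0 | 0
1 | 1 | 1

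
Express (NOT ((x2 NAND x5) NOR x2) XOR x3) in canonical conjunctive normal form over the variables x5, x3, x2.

(x5 OR NOT x3 OR x2) AND (x5 OR NOT x3 OR NOT x2) AND (NOT x5 OR NOT x3 OR x2) AND (NOT x5 OR NOT x3 OR NOT x2)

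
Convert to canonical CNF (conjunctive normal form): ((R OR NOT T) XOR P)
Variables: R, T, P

(R OR T OR NOT P) AND (R OR NOT T OR P) AND (NOT R OR T OR NOT P) AND (NOT R OR NOT T OR NOT P)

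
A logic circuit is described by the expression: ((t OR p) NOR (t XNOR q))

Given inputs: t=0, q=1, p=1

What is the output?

Substituting: ((0 OR 1) NOR (0 XNOR 1))
= 0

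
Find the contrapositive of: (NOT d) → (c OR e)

Contrapositive: NOT (c OR e) → d
Note: A statement and its contrapositive are logically equivalent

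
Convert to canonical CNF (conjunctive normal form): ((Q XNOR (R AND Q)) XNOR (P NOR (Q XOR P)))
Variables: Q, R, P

(Q OR R OR NOT P) AND (Q OR NOT R OR NOT P) AND (NOT Q OR NOT R OR P) AND (NOT Q OR NOT R OR NOT P)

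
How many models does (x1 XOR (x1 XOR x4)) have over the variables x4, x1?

Satisfying assignments: (1,0), (1,1)
Count: 2 out of 4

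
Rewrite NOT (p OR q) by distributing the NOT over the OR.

NOT p AND NOT q
De Morgan's: NOT(OR of terms) = AND of negations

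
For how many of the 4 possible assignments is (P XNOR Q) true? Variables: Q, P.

Satisfying assignments: (0,0), (1,1)
Count: 2 out of 4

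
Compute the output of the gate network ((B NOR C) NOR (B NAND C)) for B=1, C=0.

Substituting: ((1 NOR 0) NOR (1 NAND 0))
= 0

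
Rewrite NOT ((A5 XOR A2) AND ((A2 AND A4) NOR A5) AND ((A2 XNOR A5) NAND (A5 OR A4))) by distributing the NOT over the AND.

NOT (A5 XOR A2) OR NOT ((A2 AND A4) NOR A5) OR NOT ((A2 XNOR A5) NAND (A5 OR A4))
De Morgan's: NOT(AND of terms) = OR of negations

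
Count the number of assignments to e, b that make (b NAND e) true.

Satisfying assignments: (0,0), (0,1), (1,0)
Count: 3 out of 4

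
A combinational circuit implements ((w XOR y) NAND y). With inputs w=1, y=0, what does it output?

Substituting: ((1 XOR 0) NAND 0)
= 1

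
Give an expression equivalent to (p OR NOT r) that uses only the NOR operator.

((p NOR (r NOR r)) NOR (p NOR (r NOR r)))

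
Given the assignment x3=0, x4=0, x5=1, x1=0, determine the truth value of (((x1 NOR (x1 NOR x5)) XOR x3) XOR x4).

Substituting: (((0 NOR (0 NOR 1)) XOR 0) XOR 0)
= 1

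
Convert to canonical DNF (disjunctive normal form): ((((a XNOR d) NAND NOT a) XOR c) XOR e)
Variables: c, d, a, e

(NOT c AND NOT d AND NOT a AND e) OR (NOT c AND NOT d AND a AND NOT e) OR (NOT c AND d AND NOT a AND NOT e) OR (NOT c AND d AND a AND NOT e) OR (c AND NOT d AND NOT a AND NOT e) OR (c AND NOT d AND a AND e) OR (c AND d AND NOT a AND e) OR (c AND d AND a AND e)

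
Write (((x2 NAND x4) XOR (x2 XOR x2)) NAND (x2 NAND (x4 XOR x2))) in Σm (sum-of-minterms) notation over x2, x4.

Σm(2, 3) = (x2 AND NOT x4) OR (x2 AND x4)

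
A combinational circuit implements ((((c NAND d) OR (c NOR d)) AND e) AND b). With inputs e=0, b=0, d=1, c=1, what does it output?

Substituting: ((((1 NAND 1) OR (1 NOR 1)) AND 0) AND 0)
= 0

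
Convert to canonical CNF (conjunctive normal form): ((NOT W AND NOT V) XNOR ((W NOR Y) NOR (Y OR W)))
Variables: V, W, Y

(V OR W OR Y) AND (V OR W OR NOT Y)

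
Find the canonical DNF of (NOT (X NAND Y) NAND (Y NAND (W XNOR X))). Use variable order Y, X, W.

(NOT Y AND NOT X AND NOT W) OR (NOT Y AND NOT X AND W) OR (NOT Y AND X AND NOT W) OR (NOT Y AND X AND W) OR (Y AND NOT X AND NOT W) OR (Y AND NOT X AND W) OR (Y AND X AND W)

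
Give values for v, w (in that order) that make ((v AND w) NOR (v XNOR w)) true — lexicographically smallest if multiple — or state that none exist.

v=0, w=1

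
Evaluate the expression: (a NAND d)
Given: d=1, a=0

Substituting: (0 NAND 1)
= 1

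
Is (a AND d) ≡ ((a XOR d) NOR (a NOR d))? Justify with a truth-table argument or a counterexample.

Yes, they are equivalent — the two output columns agree on all 4 assignments:
a | d | Expression 1 | Expression 2
-----------------------------------
0 | 0 | 0 | 0
0 | 1 | 0 | 0
1 | 0 | 0 | 0
1 | 1 | 1 | 1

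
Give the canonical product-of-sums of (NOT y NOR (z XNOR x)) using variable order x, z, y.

ΠM(0, 1, 2, 4, 6, 7) = (x OR z OR y) AND (x OR z OR NOT y) AND (x OR NOT z OR y) AND (NOT x OR z OR y) AND (NOT x OR NOT z OR y) AND (NOT x OR NOT z OR NOT y)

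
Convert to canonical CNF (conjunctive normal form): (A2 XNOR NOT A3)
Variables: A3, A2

(A3 OR A2) AND (NOT A3 OR NOT A2)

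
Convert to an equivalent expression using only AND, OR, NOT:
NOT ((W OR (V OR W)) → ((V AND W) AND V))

(W OR (V OR W)) AND NOT ((V AND W) AND V)
(Negated implication: NOT(A → B) = A AND NOT B)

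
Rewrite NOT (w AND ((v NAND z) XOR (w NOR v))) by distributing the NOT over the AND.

NOT w OR NOT ((v NAND z) XOR (w NOR v))
De Morgan's: NOT(AND of terms) = OR of negations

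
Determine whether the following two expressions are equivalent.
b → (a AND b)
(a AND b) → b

No, Converse is not equivalent to original (counterexample: b=1, a=0, e=0)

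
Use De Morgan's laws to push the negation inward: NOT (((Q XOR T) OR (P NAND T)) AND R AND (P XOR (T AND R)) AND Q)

NOT ((Q XOR T) OR (P NAND T)) OR NOT R OR NOT (P XOR (T AND R)) OR NOT Q
De Morgan's: NOT(AND of terms) = OR of negations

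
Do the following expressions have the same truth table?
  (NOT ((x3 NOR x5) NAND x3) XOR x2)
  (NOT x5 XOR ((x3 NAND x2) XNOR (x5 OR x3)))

No. Counterexample: with x2=0, x5=0, x3=0, Expression 1 = 0 but Expression 2 = 1.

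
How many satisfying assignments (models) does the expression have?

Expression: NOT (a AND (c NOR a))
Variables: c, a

Satisfying assignments: (0,0), (0,1), (1,0), (1,1)
Count: 4 out of 4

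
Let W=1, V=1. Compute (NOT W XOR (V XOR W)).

Substituting: (NOT 1 XOR (1 XOR 1))
= 0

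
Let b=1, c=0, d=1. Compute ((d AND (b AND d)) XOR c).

Substituting: ((1 AND (1 AND 1)) XOR 0)
= 1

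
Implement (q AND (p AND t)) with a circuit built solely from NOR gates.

((q NOR q) NOR (((p NOR p) NOR (t NOR t)) NOR ((p NOR p) NOR (t NOR t))))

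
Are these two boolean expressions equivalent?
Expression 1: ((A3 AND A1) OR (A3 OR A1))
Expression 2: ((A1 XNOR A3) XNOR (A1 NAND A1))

No. Counterexample: with A3=0, A1=0, Expression 1 = 0 but Expression 2 = 1.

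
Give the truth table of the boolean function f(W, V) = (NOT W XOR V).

W | V | Output
--------------
0 | 0 | 1
0 | 1 | 0
1 | 0 | 0
1 | 1 | 1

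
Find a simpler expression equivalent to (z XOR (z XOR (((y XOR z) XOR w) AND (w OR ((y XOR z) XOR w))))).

By XOR self-cancellation ((E XOR v) XOR v = E) then absorption (E AND (E OR v) = E):
= ((y XOR z) XOR w)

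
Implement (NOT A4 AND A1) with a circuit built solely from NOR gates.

(((A4 NOR A4) NOR (A4 NOR A4)) NOR (A1 NOR A1))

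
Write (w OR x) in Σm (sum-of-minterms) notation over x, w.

Σm(1, 2, 3) = (NOT x AND w) OR (x AND NOT w) OR (x AND w)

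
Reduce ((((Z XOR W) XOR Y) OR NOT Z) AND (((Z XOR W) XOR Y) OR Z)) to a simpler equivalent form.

By distribution ((E OR v) AND (E OR NOT v) = E):
= ((Z XOR W) XOR Y)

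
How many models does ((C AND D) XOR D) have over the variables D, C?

Satisfying assignments: (1,0)
Count: 1 out of 4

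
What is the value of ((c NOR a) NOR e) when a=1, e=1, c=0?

Substituting: ((0 NOR 1) NOR 1)
= 0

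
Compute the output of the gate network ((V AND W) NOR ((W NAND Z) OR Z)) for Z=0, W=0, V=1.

Substituting: ((1 AND 0) NOR ((0 NAND 0) OR 0))
= 0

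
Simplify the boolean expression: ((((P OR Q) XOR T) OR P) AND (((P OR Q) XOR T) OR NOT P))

By distribution ((E OR v) AND (E OR NOT v) = E):
= ((P OR Q) XOR T)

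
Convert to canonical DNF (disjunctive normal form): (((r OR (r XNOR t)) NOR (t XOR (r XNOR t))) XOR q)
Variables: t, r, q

(NOT t AND NOT r AND q) OR (NOT t AND r AND q) OR (t AND NOT r AND q) OR (t AND r AND q)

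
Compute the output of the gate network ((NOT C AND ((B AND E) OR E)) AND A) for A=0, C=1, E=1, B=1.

Substituting: ((NOT 1 AND ((1 AND 1) OR 1)) AND 0)
= 0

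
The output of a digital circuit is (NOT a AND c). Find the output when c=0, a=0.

Substituting: (NOT 0 AND 0)
= 0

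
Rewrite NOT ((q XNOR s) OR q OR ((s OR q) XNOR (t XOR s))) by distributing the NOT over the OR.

NOT (q XNOR s) AND NOT q AND NOT ((s OR q) XNOR (t XOR s))
De Morgan's: NOT(OR of terms) = AND of negations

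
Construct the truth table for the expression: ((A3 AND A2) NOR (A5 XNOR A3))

A5 | A3 | A2 | Output
---------------------
0 | 0 | 0 | 0
0 | 0 | 1 | 0
0 | 1 | 0 | 1
0 | 1 | 1 | 0
1 | 0 | 0 | 1
1 | 0 | 1 | 1
1 | 1 | 0 | 0
1 | 1 | 1 | 0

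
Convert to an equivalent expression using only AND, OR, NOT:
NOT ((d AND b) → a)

(d AND b) AND NOT a
(Negated implication: NOT(A → B) = A AND NOT B)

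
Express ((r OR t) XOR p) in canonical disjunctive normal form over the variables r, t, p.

(NOT r AND NOT t AND p) OR (NOT r AND t AND NOT p) OR (r AND NOT t AND NOT p) OR (r AND t AND NOT p)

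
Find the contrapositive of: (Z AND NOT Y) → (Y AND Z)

Contrapositive: NOT (Y AND Z) → NOT (Z AND NOT Y)
Note: A statement and its contrapositive are logically equivalent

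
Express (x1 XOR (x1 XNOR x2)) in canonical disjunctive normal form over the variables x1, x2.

(NOT x1 AND NOT x2) OR (x1 AND NOT x2)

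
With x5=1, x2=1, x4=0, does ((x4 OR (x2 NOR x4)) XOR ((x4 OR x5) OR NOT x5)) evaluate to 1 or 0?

Substituting: ((0 OR (1 NOR 0)) XOR ((0 OR 1) OR NOT 1))
= 1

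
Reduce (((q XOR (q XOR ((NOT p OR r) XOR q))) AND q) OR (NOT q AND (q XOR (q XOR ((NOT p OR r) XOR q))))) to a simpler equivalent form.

By distribution ((E AND v) OR (E AND NOT v) = E) then XOR self-cancellation ((E XOR v) XOR v = E):
= ((NOT p OR r) XOR q)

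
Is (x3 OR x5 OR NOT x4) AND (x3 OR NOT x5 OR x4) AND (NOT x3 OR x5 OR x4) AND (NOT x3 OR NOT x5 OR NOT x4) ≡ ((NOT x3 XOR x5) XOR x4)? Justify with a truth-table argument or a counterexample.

Yes, they are equivalent — the two output columns agree on all 8 assignments:
x3 | x5 | x4 | Expression 1 | Expression 2
------------------------------------------
0 | 0 | 0 | 1 | 1
0 | 0 | 1 | 0 | 0
0 | 1 | 0 | 0 | 0
0 | 1 | 1 | 1 | 1
1 | 0 | 0 | 0 | 0
1 | 0 | 1 | 1 | 1
1 | 1 | 0 | 1 | 1
1 | 1 | 1 | 0 | 0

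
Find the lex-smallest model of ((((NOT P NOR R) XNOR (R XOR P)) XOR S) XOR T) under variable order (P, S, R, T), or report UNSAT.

P=0, S=0, R=0, T=0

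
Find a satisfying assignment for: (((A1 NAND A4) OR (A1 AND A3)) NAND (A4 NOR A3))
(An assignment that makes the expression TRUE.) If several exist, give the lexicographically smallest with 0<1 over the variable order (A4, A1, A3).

A4=0, A1=0, A3=1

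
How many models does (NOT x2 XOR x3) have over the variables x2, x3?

Satisfying assignments: (0,0), (1,1)
Count: 2 out of 4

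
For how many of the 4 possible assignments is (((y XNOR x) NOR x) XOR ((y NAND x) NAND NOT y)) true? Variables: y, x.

Satisfying assignments: (1,1)
Count: 1 out of 4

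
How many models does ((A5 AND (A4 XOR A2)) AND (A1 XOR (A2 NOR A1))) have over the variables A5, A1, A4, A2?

Satisfying assignments: (1,0,1,0), (1,1,0,1), (1,1,1,0)
Count: 3 out of 16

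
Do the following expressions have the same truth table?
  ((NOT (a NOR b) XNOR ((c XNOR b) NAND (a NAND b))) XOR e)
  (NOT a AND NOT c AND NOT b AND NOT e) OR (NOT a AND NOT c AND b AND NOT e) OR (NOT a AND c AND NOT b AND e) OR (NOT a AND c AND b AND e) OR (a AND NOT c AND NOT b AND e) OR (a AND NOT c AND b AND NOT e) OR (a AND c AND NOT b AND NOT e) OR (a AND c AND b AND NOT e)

Yes, they are equivalent — the two output columns agree on all 16 assignments:
a | c | b | e | Expression 1 | Expression 2
-------------------------------------------
0 | 0 | 0 | 0 | 1 | 1
0 | 0 | 0 | 1 | 0 | 0
0 | 0 | 1 | 0 | 1 | 1
0 | 0 | 1 | 1 | 0 | 0
0 | 1 | 0 | 0 | 0 | 0
0 | 1 | 0 | 1 | 1 | 1
0 | 1 | 1 | 0 | 0 | 0
0 | 1 | 1 | 1 | 1 | 1
1 | 0 | 0 | 0 | 0 | 0
1 | 0 | 0 | 1 | 1 | 1
1 | 0 | 1 | 0 | 1 | 1
1 | 0 | 1 | 1 | 0 | 0
1 | 1 | 0 | 0 | 1 | 1
1 | 1 | 0 | 1 | 0 | 0
1 | 1 | 1 | 0 | 1 | 1
1 | 1 | 1 | 1 | 0 | 0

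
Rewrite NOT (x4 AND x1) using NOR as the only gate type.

(((x4 NOR x4) NOR (x1 NOR x1)) NOR ((x4 NOR x4) NOR (x1 NOR x1)))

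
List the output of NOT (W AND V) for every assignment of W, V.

W | V | Output
--------------
0 | 0 | 1
0 | 1 | 1
1 | 0 | 1
1 | 1 | 0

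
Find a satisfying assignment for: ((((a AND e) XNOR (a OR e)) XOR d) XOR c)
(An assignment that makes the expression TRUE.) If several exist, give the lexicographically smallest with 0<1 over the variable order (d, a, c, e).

d=0, a=0, c=0, e=0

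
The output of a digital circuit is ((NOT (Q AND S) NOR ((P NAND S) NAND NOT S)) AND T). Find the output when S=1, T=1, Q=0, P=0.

Substituting: ((NOT (0 AND 1) NOR ((0 NAND 1) NAND NOT 1)) AND 1)
= 0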